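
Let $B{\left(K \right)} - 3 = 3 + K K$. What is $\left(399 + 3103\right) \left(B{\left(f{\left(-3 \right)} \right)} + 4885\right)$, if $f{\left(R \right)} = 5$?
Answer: $17215832$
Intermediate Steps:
$B{\left(K \right)} = 6 + K^{2}$ ($B{\left(K \right)} = 3 + \left(3 + K K\right) = 3 + \left(3 + K^{2}\right) = 6 + K^{2}$)
$\left(399 + 3103\right) \left(B{\left(f{\left(-3 \right)} \right)} + 4885\right) = \left(399 + 3103\right) \left(\left(6 + 5^{2}\right) + 4885\right) = 3502 \left(\left(6 + 25\right) + 4885\right) = 3502 \left(31 + 4885\right) = 3502 \cdot 4916 = 17215832$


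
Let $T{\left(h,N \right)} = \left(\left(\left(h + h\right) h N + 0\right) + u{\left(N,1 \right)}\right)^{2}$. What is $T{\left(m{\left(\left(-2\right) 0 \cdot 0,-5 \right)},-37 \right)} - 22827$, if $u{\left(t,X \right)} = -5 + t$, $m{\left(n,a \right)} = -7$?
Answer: $13431397$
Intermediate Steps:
$T{\left(h,N \right)} = \left(-5 + N + 2 N h^{2}\right)^{2}$ ($T{\left(h,N \right)} = \left(\left(\left(h + h\right) h N + 0\right) + \left(-5 + N\right)\right)^{2} = \left(\left(2 h h N + 0\right) + \left(-5 + N\right)\right)^{2} = \left(\left(2 h^{2} N + 0\right) + \left(-5 + N\right)\right)^{2} = \left(\left(2 N h^{2} + 0\right) + \left(-5 + N\right)\right)^{2} = \left(2 N h^{2} + \left(-5 + N\right)\right)^{2} = \left(-5 + N + 2 N h^{2}\right)^{2}$)
$T{\left(m{\left(\left(-2\right) 0 \cdot 0,-5 \right)},-37 \right)} - 22827 = \left(-5 - 37 + 2 \left(-37\right) \left(-7\right)^{2}\right)^{2} - 22827 = \left(-5 - 37 + 2 \left(-37\right) 49\right)^{2} - 22827 = \left(-5 - 37 - 3626\right)^{2} - 22827 = \left(-3668\right)^{2} - 22827 = 13454224 - 22827 = 13431397$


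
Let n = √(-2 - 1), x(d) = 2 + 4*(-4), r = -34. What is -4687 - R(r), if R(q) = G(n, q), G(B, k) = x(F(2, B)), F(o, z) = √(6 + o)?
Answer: -4673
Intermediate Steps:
x(d) = -14 (x(d) = 2 - 16 = -14)
n = I*√3 (n = √(-3) = I*√3 ≈ 1.732*I)
G(B, k) = -14
R(q) = -14
-4687 - R(r) = -4687 - 1*(-14) = -4687 + 14 = -4673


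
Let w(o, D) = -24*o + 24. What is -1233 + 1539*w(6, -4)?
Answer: -185913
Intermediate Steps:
w(o, D) = 24 - 24*o
-1233 + 1539*w(6, -4) = -1233 + 1539*(24 - 24*6) = -1233 + 1539*(24 - 144) = -1233 + 1539*(-120) = -1233 - 184680 = -185913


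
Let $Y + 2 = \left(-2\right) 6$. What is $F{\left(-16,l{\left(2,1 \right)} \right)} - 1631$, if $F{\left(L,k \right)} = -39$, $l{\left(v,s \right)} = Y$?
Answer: $-1670$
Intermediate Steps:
$Y = -14$ ($Y = -2 - 12 = -14$)
$l{\left(v,s \right)} = -14$
$F{\left(-16,l{\left(2,1 \right)} \right)} - 1631 = -39 - 1631 = -1670$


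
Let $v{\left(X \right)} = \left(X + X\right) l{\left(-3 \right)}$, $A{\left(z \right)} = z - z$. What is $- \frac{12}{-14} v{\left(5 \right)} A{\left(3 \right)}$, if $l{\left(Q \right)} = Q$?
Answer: $0$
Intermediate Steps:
$A{\left(z \right)} = 0$
$v{\left(X \right)} = - 6 X$ ($v{\left(X \right)} = \left(X + X\right) \left(-3\right) = 2 X \left(-3\right) = - 6 X$)
$- \frac{12}{-14} v{\left(5 \right)} A{\left(3 \right)} = - \frac{12}{-14} \left(\left(-6\right) 5\right) 0 = \left(-12\right) \left(- \frac{1}{14}\right) \left(-30\right) 0 = \frac{6}{7} \left(-30\right) 0 = \left(- \frac{180}{7}\right) 0 = 0$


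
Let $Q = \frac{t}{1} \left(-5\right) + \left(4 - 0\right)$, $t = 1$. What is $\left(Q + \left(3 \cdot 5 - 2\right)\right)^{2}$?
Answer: $144$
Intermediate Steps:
$Q = -1$ ($Q = 1 \cdot 1^{-1} \left(-5\right) + \left(4 - 0\right) = 1 \cdot 1 \left(-5\right) + \left(4 + 0\right) = 1 \left(-5\right) + 4 = -5 + 4 = -1$)
$\left(Q + \left(3 \cdot 5 - 2\right)\right)^{2} = \left(-1 + \left(3 \cdot 5 - 2\right)\right)^{2} = \left(-1 + \left(15 - 2\right)\right)^{2} = \left(-1 + 13\right)^{2} = 12^{2} = 144$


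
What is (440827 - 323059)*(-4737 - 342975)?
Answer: -40949346816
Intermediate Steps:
(440827 - 323059)*(-4737 - 342975) = 117768*(-347712) = -40949346816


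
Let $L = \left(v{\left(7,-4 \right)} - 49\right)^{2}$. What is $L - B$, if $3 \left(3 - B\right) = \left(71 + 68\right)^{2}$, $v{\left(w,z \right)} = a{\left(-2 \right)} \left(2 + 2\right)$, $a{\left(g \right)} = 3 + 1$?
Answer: $\frac{22579}{3} \approx 7526.3$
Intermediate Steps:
$a{\left(g \right)} = 4$
$v{\left(w,z \right)} = 16$ ($v{\left(w,z \right)} = 4 \left(2 + 2\right) = 4 \cdot 4 = 16$)
$B = - \frac{19312}{3}$ ($B = 3 - \frac{\left(71 + 68\right)^{2}}{3} = 3 - \frac{139^{2}}{3} = 3 - \frac{19321}{3} = - \frac{19312}{3} \approx -6437.3$)
$L = 1089$ ($L = \left(16 - 49\right)^{2} = \left(-33\right)^{2} = 1089$)
$L - B = 1089 - - \frac{19312}{3} = 1089 + \frac{19312}{3} = \frac{22579}{3}$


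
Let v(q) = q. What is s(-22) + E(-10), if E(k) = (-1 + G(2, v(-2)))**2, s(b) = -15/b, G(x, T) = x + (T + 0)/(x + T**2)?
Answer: 223/198 ≈ 1.1263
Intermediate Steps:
G(x, T) = x + T/(x + T**2)
E(k) = 4/9 (E(k) = (-1 + (-2 + 2**2 + 2*(-2)**2)/(2 + (-2)**2))**2 = (-1 + (-2 + 4 + 2*4)/(2 + 4))**2 = (-1 + (-2 + 4 + 8)/6)**2 = (-1 + (1/6)*10)**2 = (-1 + 5/3)**2 = (2/3)**2 = 4/9)
s(-22) + E(-10) = -15/(-22) + 4/9 = -15*(-1/22) + 4/9 = 15/22 + 4/9 = 223/198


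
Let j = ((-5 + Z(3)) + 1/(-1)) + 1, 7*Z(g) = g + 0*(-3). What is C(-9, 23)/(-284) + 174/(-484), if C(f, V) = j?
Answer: -41303/120274 ≈ -0.34341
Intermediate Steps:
Z(g) = g/7 (Z(g) = (g + 0*(-3))/7 = (g + 0)/7 = g/7)
j = -32/7 (j = ((-5 + (1/7)*3) + 1/(-1)) + 1 = ((-5 + 3/7) - 1) + 1 = (-32/7 - 1) + 1 = -39/7 + 1 = -32/7 ≈ -4.5714)
C(f, V) = -32/7
C(-9, 23)/(-284) + 174/(-484) = -32/7/(-284) + 174/(-484) = -32/7*(-1/284) + 174*(-1/484) = 8/497 - 87/242 = -41303/120274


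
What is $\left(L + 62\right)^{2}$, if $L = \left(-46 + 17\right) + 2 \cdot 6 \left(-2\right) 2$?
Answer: $225$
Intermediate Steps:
$L = -77$ ($L = -29 + 12 \left(-2\right) 2 = -29 - 48 = -77$)
$\left(L + 62\right)^{2} = \left(-77 + 62\right)^{2} = \left(-15\right)^{2} = 225$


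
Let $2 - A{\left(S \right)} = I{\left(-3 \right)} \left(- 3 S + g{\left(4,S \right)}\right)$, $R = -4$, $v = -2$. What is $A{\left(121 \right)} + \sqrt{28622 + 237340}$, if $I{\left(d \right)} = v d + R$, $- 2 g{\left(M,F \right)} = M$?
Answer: $732 + \sqrt{265962} \approx 1247.7$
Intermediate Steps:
$g{\left(M,F \right)} = - \frac{M}{2}$
$I{\left(d \right)} = -4 - 2 d$ ($I{\left(d \right)} = - 2 d - 4 = -4 - 2 d$)
$A{\left(S \right)} = 6 + 6 S$ ($A{\left(S \right)} = 2 - \left(-4 - -6\right) \left(- 3 S - 2\right) = 2 - \left(-4 + 6\right) \left(- 3 S - 2\right) = 2 - 2 \left(-2 - 3 S\right) = 2 - \left(-4 - 6 S\right) = 2 + \left(4 + 6 S\right) = 6 + 6 S$)
$A{\left(121 \right)} + \sqrt{28622 + 237340} = \left(6 + 6 \cdot 121\right) + \sqrt{28622 + 237340} = \left(6 + 726\right) + \sqrt{265962} = 732 + \sqrt{265962}$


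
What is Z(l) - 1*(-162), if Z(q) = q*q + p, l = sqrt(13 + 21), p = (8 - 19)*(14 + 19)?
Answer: -167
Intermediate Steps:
p = -363 (p = -11*33 = -363)
l = sqrt(34) ≈ 5.8309
Z(q) = -363 + q**2 (Z(q) = q*q - 363 = q**2 - 363 = -363 + q**2)
Z(l) - 1*(-162) = (-363 + (sqrt(34))**2) - 1*(-162) = (-363 + 34) + 162 = -329 + 162 = -167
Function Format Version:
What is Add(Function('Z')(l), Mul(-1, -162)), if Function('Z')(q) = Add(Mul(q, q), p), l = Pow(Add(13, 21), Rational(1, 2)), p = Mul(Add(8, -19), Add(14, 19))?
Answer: -167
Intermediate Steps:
p = -363 (p = Mul(-11, 33) = -363)
l = Pow(34, Rational(1, 2)) ≈ 5.8309
Function('Z')(q) = Add(-363, Pow(q, 2)) (Function('Z')(q) = Add(Mul(q, q), -363) = Add(Pow(q, 2), -363) = Add(-363, Pow(q, 2)))
Add(Function('Z')(l), Mul(-1, -162)) = Add(Add(-363, Pow(Pow(34, Rational(1, 2)), 2)), Mul(-1, -162)) = Add(Add(-363, 34), 162) = Add(-329, 162) = -167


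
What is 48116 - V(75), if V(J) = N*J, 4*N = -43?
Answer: 195689/4 ≈ 48922.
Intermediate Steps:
N = -43/4 (N = (¼)*(-43) = -43/4 ≈ -10.750)
V(J) = -43*J/4
48116 - V(75) = 48116 - (-43)*75/4 = 48116 - 1*(-3225/4) = 48116 + 3225/4 = 195689/4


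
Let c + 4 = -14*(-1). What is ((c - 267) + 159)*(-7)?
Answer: 686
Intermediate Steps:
c = 10 (c = -4 - 14*(-1) = -4 + 14 = 10)
((c - 267) + 159)*(-7) = ((10 - 267) + 159)*(-7) = (-257 + 159)*(-7) = -98*(-7) = 686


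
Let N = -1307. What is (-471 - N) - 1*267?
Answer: 569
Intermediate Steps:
(-471 - N) - 1*267 = (-471 - 1*(-1307)) - 1*267 = (-471 + 1307) - 267 = 836 - 267 = 569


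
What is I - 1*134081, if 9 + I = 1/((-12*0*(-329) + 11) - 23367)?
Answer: -3131806041/23356 ≈ -1.3409e+5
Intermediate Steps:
I = -210205/23356 (I = -9 + 1/((-12*0*(-329) + 11) - 23367) = -9 + 1/((0*(-329) + 11) - 23367) = -9 + 1/((0 + 11) - 23367) = -9 + 1/(11 - 23367) = -9 + 1/(-23356) = -9 - 1/23356 = -210205/23356 ≈ -9.0000)
I - 1*134081 = -210205/23356 - 1*134081 = -210205/23356 - 134081 = -3131806041/23356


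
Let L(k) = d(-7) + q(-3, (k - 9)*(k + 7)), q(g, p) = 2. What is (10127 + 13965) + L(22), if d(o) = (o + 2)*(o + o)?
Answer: 24164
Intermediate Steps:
d(o) = 2*o*(2 + o) (d(o) = (2 + o)*(2*o) = 2*o*(2 + o))
L(k) = 72 (L(k) = 2*(-7)*(2 - 7) + 2 = 2*(-7)*(-5) + 2 = 70 + 2 = 72)
(10127 + 13965) + L(22) = (10127 + 13965) + 72 = 24092 + 72 = 24164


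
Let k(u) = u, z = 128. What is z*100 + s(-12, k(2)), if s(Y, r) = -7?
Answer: 12793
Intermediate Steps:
z*100 + s(-12, k(2)) = 128*100 - 7 = 12800 - 7 = 12793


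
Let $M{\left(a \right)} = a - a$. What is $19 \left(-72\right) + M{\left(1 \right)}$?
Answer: $-1368$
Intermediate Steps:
$M{\left(a \right)} = 0$
$19 \left(-72\right) + M{\left(1 \right)} = 19 \left(-72\right) + 0 = -1368 + 0 = -1368$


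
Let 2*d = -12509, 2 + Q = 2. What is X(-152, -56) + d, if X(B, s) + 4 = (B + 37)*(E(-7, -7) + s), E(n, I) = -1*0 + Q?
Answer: 363/2 ≈ 181.50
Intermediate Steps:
Q = 0 (Q = -2 + 2 = 0)
d = -12509/2 (d = (½)*(-12509) = -12509/2 ≈ -6254.5)
E(n, I) = 0 (E(n, I) = -1*0 + 0 = 0 + 0 = 0)
X(B, s) = -4 + s*(37 + B) (X(B, s) = -4 + (B + 37)*(0 + s) = -4 + (37 + B)*s = -4 + s*(37 + B))
X(-152, -56) + d = (-4 + 37*(-56) - 152*(-56)) - 12509/2 = (-4 - 2072 + 8512) - 12509/2 = 6436 - 12509/2 = 363/2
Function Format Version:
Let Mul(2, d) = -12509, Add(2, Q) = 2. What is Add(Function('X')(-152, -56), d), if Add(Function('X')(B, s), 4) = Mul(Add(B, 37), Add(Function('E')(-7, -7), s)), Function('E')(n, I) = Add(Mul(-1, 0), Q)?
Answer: Rational(363, 2) ≈ 181.50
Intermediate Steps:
Q = 0 (Q = Add(-2, 2) = 0)
d = Rational(-12509, 2) (d = Mul(Rational(1, 2), -12509) = Rational(-12509, 2) ≈ -6254.5)
Function('E')(n, I) = 0 (Function('E')(n, I) = Add(Mul(-1, 0), 0) = Add(0, 0) = 0)
Function('X')(B, s) = Add(-4, Mul(s, Add(37, B))) (Function('X')(B, s) = Add(-4, Mul(Add(B, 37), Add(0, s))) = Add(-4, Mul(Add(37, B), s)) = Add(-4, Mul(s, Add(37, B))))
Add(Function('X')(-152, -56), d) = Add(Add(-4, Mul(37, -56), Mul(-152, -56)), Rational(-12509, 2)) = Add(Add(-4, -2072, 8512), Rational(-12509, 2)) = Add(6436, Rational(-12509, 2)) = Rational(363, 2)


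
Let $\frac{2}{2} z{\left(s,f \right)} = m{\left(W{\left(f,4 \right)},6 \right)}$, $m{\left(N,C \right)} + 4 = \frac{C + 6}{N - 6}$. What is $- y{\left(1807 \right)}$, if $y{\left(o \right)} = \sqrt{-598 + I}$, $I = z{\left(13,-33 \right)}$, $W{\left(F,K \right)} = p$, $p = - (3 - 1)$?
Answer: $- \frac{i \sqrt{2414}}{2} \approx - 24.566 i$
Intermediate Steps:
$p = -2$ ($p = \left(-1\right) 2 = -2$)
$W{\left(F,K \right)} = -2$
$m{\left(N,C \right)} = -4 + \frac{6 + C}{-6 + N}$ ($m{\left(N,C \right)} = -4 + \frac{C + 6}{N - 6} = -4 + \frac{6 + C}{-6 + N}$)
$z{\left(s,f \right)} = - \frac{11}{2}$ ($z{\left(s,f \right)} = \frac{30 + 6 - -8}{-6 - 2} = \frac{30 + 6 + 8}{-8} = \left(- \frac{1}{8}\right) 44 = - \frac{11}{2}$)
$I = - \frac{11}{2} \approx -5.5$
$y{\left(o \right)} = \frac{i \sqrt{2414}}{2}$ ($y{\left(o \right)} = \sqrt{-598 - \frac{11}{2}} = \sqrt{- \frac{1207}{2}} = \frac{i \sqrt{2414}}{2}$)
$- y{\left(1807 \right)} = - \frac{i \sqrt{2414}}{2}$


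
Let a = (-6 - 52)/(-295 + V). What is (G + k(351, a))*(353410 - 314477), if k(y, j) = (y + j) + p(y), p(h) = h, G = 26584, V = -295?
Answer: 313387251267/295 ≈ 1.0623e+9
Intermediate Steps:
a = 29/295 (a = (-6 - 52)/(-295 - 295) = -58/(-590) = -58*(-1/590) = 29/295 ≈ 0.098305)
k(y, j) = j + 2*y (k(y, j) = (y + j) + y = (j + y) + y = j + 2*y)
(G + k(351, a))*(353410 - 314477) = (26584 + (29/295 + 2*351))*(353410 - 314477) = (26584 + (29/295 + 702))*38933 = (26584 + 207119/295)*38933 = (8049399/295)*38933 = 313387251267/295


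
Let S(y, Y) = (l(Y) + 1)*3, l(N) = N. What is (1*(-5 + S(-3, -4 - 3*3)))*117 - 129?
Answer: -4926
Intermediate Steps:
S(y, Y) = 3 + 3*Y (S(y, Y) = (Y + 1)*3 = (1 + Y)*3 = 3 + 3*Y)
(1*(-5 + S(-3, -4 - 3*3)))*117 - 129 = (1*(-5 + (3 + 3*(-4 - 3*3))))*117 - 129 = (1*(-5 + (3 + 3*(-4 - 9))))*117 - 129 = (1*(-5 + (3 + 3*(-13))))*117 - 129 = (1*(-5 + (3 - 39)))*117 - 129 = (1*(-5 - 36))*117 - 129 = (1*(-41))*117 - 129 = -41*117 - 129 = -4797 - 129 = -4926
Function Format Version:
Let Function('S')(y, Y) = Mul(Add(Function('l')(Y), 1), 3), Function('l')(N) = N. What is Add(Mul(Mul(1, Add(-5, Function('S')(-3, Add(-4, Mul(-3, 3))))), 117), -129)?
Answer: -4926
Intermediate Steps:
Function('S')(y, Y) = Add(3, Mul(3, Y)) (Function('S')(y, Y) = Mul(Add(Y, 1), 3) = Mul(Add(1, Y), 3) = Add(3, Mul(3, Y)))
Add(Mul(Mul(1, Add(-5, Function('S')(-3, Add(-4, Mul(-3, 3))))), 117), -129) = Add(Mul(Mul(1, Add(-5, Add(3, Mul(3, Add(-4, Mul(-3, 3)))))), 117), -129) = Add(Mul(Mul(1, Add(-5, Add(3, Mul(3, Add(-4, -9))))), 117), -129) = Add(Mul(Mul(1, Add(-5, Add(3, Mul(3, -13)))), 117), -129) = Add(Mul(Mul(1, Add(-5, Add(3, -39))), 117), -129) = Add(Mul(Mul(1, Add(-5, -36)), 117), -129) = Add(Mul(Mul(1, -41), 117), -129) = Add(Mul(-41, 117), -129) = Add(-4797, -129) = -4926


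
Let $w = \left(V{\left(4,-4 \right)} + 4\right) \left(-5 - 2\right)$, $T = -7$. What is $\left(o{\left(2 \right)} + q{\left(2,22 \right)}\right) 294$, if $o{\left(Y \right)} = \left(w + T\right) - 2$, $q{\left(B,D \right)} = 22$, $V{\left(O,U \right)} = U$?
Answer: $3822$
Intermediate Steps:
$w = 0$ ($w = \left(-4 + 4\right) \left(-5 - 2\right) = 0 \left(-7\right) = 0$)
$o{\left(Y \right)} = -9$ ($o{\left(Y \right)} = \left(0 - 7\right) - 2 = -7 - 2 = -9$)
$\left(o{\left(2 \right)} + q{\left(2,22 \right)}\right) 294 = \left(-9 + 22\right) 294 = 13 \cdot 294 = 3822$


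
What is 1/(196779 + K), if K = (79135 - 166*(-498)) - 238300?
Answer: 1/120282 ≈ 8.3138e-6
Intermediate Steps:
K = -76497 (K = (79135 + 82668) - 238300 = 161803 - 238300 = -76497)
1/(196779 + K) = 1/(196779 - 76497) = 1/120282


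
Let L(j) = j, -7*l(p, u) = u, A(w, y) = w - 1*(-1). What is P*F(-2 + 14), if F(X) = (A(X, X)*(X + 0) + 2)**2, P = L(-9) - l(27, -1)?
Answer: -1597696/7 ≈ -2.2824e+5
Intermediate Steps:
A(w, y) = 1 + w (A(w, y) = w + 1 = 1 + w)
l(p, u) = -u/7
P = -64/7 (P = -9 - (-1)*(-1)/7 = -9 - 1*1/7 = -9 - 1/7 = -64/7 ≈ -9.1429)
F(X) = (2 + X*(1 + X))**2 (F(X) = ((1 + X)*(X + 0) + 2)**2 = ((1 + X)*X + 2)**2 = (X*(1 + X) + 2)**2 = (2 + X*(1 + X))**2)
P*F(-2 + 14) = -64*(2 + (-2 + 14)*(1 + (-2 + 14)))**2/7 = -64*(2 + 12*(1 + 12))**2/7 = -64*(2 + 12*13)**2/7 = -64*(2 + 156)**2/7 = -64/7*158**2 = -64/7*24964 = -1597696/7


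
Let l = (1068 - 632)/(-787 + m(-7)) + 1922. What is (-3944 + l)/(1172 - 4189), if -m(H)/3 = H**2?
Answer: 944492/1408939 ≈ 0.67036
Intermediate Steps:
m(H) = -3*H**2
l = 897356/467 (l = (1068 - 632)/(-787 - 3*(-7)**2) + 1922 = 436/(-787 - 3*49) + 1922 = 436/(-787 - 147) + 1922 = 436/(-934) + 1922 = 436*(-1/934) + 1922 = -218/467 + 1922 = 897356/467 ≈ 1921.5)
(-3944 + l)/(1172 - 4189) = (-3944 + 897356/467)/(1172 - 4189) = -944492/467/(-3017) = -944492/467*(-1/3017) = 944492/1408939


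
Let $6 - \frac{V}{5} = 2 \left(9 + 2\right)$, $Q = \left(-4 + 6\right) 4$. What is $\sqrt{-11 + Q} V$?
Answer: $- 80 i \sqrt{3} \approx - 138.56 i$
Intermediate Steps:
$Q = 8$ ($Q = 2 \cdot 4 = 8$)
$V = -80$ ($V = 30 - 5 \cdot 2 \left(9 + 2\right) = 30 - 5 \cdot 2 \cdot 11 = 30 - 110 = -80$)
$\sqrt{-11 + Q} V = \sqrt{-11 + 8} \left(-80\right) = \sqrt{-3} \left(-80\right) = i \sqrt{3} \left(-80\right) = - 80 i \sqrt{3}$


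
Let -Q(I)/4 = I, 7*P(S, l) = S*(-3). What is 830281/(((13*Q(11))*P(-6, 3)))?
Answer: -5811967/10296 ≈ -564.49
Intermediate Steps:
P(S, l) = -3*S/7 (P(S, l) = (S*(-3))/7 = (-3*S)/7 = -3*S/7)
Q(I) = -4*I
830281/(((13*Q(11))*P(-6, 3))) = 830281/(((13*(-4*11))*(-3/7*(-6)))) = 830281/(((13*(-44))*(18/7))) = 830281/((-572*18/7)) = 830281/(-10296/7) = 830281*(-7/10296) = -5811967/10296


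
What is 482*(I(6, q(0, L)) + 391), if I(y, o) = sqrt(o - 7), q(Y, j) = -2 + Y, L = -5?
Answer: 188462 + 1446*I ≈ 1.8846e+5 + 1446.0*I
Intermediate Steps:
I(y, o) = sqrt(-7 + o)
482*(I(6, q(0, L)) + 391) = 482*(sqrt(-7 + (-2 + 0)) + 391) = 482*(sqrt(-7 - 2) + 391) = 482*(sqrt(-9) + 391) = 482*(3*I + 391) = 482*(391 + 3*I) = 188462 + 1446*I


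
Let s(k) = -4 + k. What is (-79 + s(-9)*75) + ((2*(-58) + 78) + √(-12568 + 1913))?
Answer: -1092 + I*√10655 ≈ -1092.0 + 103.22*I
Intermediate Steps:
(-79 + s(-9)*75) + ((2*(-58) + 78) + √(-12568 + 1913)) = (-79 + (-4 - 9)*75) + ((2*(-58) + 78) + √(-12568 + 1913)) = (-79 - 13*75) + ((-116 + 78) + √(-10655)) = (-79 - 975) + (-38 + I*√10655) = -1054 + (-38 + I*√10655) = -1092 + I*√10655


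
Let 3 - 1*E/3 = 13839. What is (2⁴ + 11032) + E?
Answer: -30460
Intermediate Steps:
E = -41508 (E = 9 - 3*13839 = 9 - 41517 = -41508)
(2⁴ + 11032) + E = (2⁴ + 11032) - 41508 = (16 + 11032) - 41508 = 11048 - 41508 = -30460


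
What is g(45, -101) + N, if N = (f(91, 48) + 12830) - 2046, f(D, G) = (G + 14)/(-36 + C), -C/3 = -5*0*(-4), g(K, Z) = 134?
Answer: 196493/18 ≈ 10916.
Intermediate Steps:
C = 0 (C = -3*(-5*0)*(-4) = -0*(-4) = -3*0 = 0)
f(D, G) = -7/18 - G/36 (f(D, G) = (G + 14)/(-36 + 0) = (14 + G)/(-36) = (14 + G)*(-1/36) = -7/18 - G/36)
N = 194081/18 (N = ((-7/18 - 1/36*48) + 12830) - 2046 = ((-7/18 - 4/3) + 12830) - 2046 = (-31/18 + 12830) - 2046 = 230909/18 - 2046 = 194081/18 ≈ 10782.)
g(45, -101) + N = 134 + 194081/18 = 196493/18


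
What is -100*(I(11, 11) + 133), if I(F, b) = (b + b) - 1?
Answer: -15400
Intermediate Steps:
I(F, b) = -1 + 2*b (I(F, b) = 2*b - 1 = -1 + 2*b)
-100*(I(11, 11) + 133) = -100*((-1 + 2*11) + 133) = -100*((-1 + 22) + 133) = -100*(21 + 133) = -100*154 = -15400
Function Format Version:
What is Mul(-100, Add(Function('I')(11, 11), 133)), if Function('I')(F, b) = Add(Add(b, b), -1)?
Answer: -15400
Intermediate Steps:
Function('I')(F, b) = Add(-1, Mul(2, b)) (Function('I')(F, b) = Add(Mul(2, b), -1) = Add(-1, Mul(2, b)))
Mul(-100, Add(Function('I')(11, 11), 133)) = Mul(-100, Add(Add(-1, Mul(2, 11)), 133)) = Mul(-100, Add(Add(-1, 22), 133)) = Mul(-100, Add(21, 133)) = Mul(-100, 154) = -15400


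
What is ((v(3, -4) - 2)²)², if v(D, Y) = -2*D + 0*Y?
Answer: 4096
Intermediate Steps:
v(D, Y) = -2*D (v(D, Y) = -2*D + 0 = -2*D)
((v(3, -4) - 2)²)² = ((-2*3 - 2)²)² = ((-6 - 2)²)² = ((-8)²)² = 64² = 4096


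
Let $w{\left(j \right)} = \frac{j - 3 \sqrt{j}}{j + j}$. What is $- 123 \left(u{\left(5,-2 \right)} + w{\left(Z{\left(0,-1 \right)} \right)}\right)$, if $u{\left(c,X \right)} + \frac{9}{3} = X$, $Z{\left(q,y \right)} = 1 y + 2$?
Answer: $738$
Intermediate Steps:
$Z{\left(q,y \right)} = 2 + y$ ($Z{\left(q,y \right)} = y + 2 = 2 + y$)
$u{\left(c,X \right)} = -3 + X$
$w{\left(j \right)} = \frac{j - 3 \sqrt{j}}{2 j}$
$- 123 \left(u{\left(5,-2 \right)} + w{\left(Z{\left(0,-1 \right)} \right)}\right) = - 123 \left(\left(-3 - 2\right) + \left(\frac{1}{2} - \frac{3}{2 \sqrt{2 - 1}}\right)\right) = - 123 \left(-5 + \left(\frac{1}{2} - \frac{3}{2 \cdot 1}\right)\right) = - 123 \left(-5 + \left(\frac{1}{2} - \frac{3}{2}\right)\right) = - 123 \left(-5 - 1\right) = \left(-123\right) \left(-6\right) = 738$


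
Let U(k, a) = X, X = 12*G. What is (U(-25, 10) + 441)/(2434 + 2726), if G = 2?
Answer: 31/344 ≈ 0.090116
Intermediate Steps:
X = 24 (X = 12*2 = 24)
U(k, a) = 24
(U(-25, 10) + 441)/(2434 + 2726) = (24 + 441)/(2434 + 2726) = 465/5160 = 465*(1/5160) = 31/344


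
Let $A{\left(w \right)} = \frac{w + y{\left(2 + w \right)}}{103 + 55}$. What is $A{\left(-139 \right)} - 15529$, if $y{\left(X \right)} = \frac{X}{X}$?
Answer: $- \frac{1226860}{79} \approx -15530.0$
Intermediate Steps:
$y{\left(X \right)} = 1$
$A{\left(w \right)} = \frac{1}{158} + \frac{w}{158}$ ($A{\left(w \right)} = \frac{w + 1}{103 + 55} = \frac{1 + w}{158} = \left(1 + w\right) \frac{1}{158} = \frac{1}{158} + \frac{w}{158}$)
$A{\left(-139 \right)} - 15529 = \left(\frac{1}{158} + \frac{1}{158} \left(-139\right)\right) - 15529 = \left(\frac{1}{158} - \frac{139}{158}\right) - 15529 = - \frac{69}{79} - 15529 = - \frac{1226860}{79}$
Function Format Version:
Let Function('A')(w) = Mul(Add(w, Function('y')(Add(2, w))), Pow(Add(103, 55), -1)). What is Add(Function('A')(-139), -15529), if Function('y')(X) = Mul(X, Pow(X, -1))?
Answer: Rational(-1226860, 79) ≈ -15530.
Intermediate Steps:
Function('y')(X) = 1
Function('A')(w) = Add(Rational(1, 158), Mul(Rational(1, 158), w)) (Function('A')(w) = Mul(Add(w, 1), Pow(Add(103, 55), -1)) = Mul(Add(1, w), Pow(158, -1)) = Mul(Add(1, w), Rational(1, 158)) = Add(Rational(1, 158), Mul(Rational(1, 158), w)))
Add(Function('A')(-139), -15529) = Add(Add(Rational(1, 158), Mul(Rational(1, 158), -139)), -15529) = Add(Add(Rational(1, 158), Rational(-139, 158)), -15529) = Add(Rational(-69, 79), -15529) = Rational(-1226860, 79)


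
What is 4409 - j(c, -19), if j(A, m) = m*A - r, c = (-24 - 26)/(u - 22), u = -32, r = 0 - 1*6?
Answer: 119356/27 ≈ 4420.6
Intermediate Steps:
r = -6 (r = 0 - 6 = -6)
c = 25/27 (c = (-24 - 26)/(-32 - 22) = -50/(-54) = -50*(-1/54) = 25/27 ≈ 0.92593)
j(A, m) = 6 + A*m (j(A, m) = m*A - 1*(-6) = A*m + 6 = 6 + A*m)
4409 - j(c, -19) = 4409 - (6 + (25/27)*(-19)) = 4409 - (6 - 475/27) = 4409 - 1*(-313/27) = 4409 + 313/27 = 119356/27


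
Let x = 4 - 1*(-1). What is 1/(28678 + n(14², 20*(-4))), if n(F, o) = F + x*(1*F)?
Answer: 1/29854 ≈ 3.3496e-5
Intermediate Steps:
x = 5 (x = 4 + 1 = 5)
n(F, o) = 6*F (n(F, o) = F + 5*(1*F) = F + 5*F = 6*F)
1/(28678 + n(14², 20*(-4))) = 1/(28678 + 6*14²) = 1/(28678 + 6*196) = 1/(28678 + 1176) = 1/29854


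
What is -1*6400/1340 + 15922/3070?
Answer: 42187/102845 ≈ 0.41020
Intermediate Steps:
-1*6400/1340 + 15922/3070 = -6400*1/1340 + 15922*(1/3070) = -320/67 + 7961/1535 = 42187/102845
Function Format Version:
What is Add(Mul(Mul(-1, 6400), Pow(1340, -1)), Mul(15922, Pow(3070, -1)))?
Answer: Rational(42187, 102845) ≈ 0.41020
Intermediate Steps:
Add(Mul(Mul(-1, 6400), Pow(1340, -1)), Mul(15922, Pow(3070, -1))) = Add(Mul(-6400, Rational(1, 1340)), Mul(15922, Rational(1, 3070))) = Add(Rational(-320, 67), Rational(7961, 1535)) = Rational(42187, 102845)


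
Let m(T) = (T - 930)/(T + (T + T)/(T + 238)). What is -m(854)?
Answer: 2964/33367 ≈ 0.088830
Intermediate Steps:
m(T) = (-930 + T)/(T + 2*T/(238 + T)) (m(T) = (-930 + T)/(T + (2*T)/(238 + T)) = (-930 + T)/(T + 2*T/(238 + T)))
-m(854) = -(-221340 + 854² - 692*854)/(854*(240 + 854)) = -(-221340 + 729316 - 590968)/(854*1094) = -(-82992)/(854*1094) = -1*(-2964/33367) = 2964/33367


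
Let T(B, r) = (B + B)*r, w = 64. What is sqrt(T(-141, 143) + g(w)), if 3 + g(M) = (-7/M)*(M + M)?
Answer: I*sqrt(40343) ≈ 200.86*I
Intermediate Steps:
g(M) = -17 (g(M) = -3 + (-7/M)*(M + M) = -3 + (-7/M)*(2*M) = -3 - 14 = -17)
T(B, r) = 2*B*r (T(B, r) = (2*B)*r = 2*B*r)
sqrt(T(-141, 143) + g(w)) = sqrt(2*(-141)*143 - 17) = sqrt(-40326 - 17) = sqrt(-40343) = I*sqrt(40343)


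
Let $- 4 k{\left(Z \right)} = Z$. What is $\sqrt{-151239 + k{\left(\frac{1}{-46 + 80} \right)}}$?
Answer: $\frac{i \sqrt{699329170}}{68} \approx 388.89 i$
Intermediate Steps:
$k{\left(Z \right)} = - \frac{Z}{4}$
$\sqrt{-151239 + k{\left(\frac{1}{-46 + 80} \right)}} = \sqrt{-151239 - \frac{1}{4 \left(-46 + 80\right)}} = \sqrt{-151239 - \frac{1}{4 \cdot 34}} = \sqrt{-151239 - \frac{1}{136}} = \sqrt{- \frac{20568505}{136}} = \frac{i \sqrt{699329170}}{68}$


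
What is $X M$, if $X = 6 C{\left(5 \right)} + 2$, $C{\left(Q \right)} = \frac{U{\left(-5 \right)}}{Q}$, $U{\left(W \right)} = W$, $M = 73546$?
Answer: $-294184$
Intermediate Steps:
$C{\left(Q \right)} = - \frac{5}{Q}$
$X = -4$ ($X = 6 \left(- \frac{5}{5}\right) + 2 = 6 \left(\left(-5\right) \frac{1}{5}\right) + 2 = 6 \left(-1\right) + 2 = -6 + 2 = -4$)
$X M = \left(-4\right) 73546 = -294184$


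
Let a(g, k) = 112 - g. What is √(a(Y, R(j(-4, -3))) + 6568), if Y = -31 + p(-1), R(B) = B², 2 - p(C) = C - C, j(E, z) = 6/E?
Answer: √6709 ≈ 81.908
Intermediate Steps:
p(C) = 2 (p(C) = 2 - (C - C) = 2 - 1*0 = 2 + 0 = 2)
Y = -29 (Y = -31 + 2 = -29)
√(a(Y, R(j(-4, -3))) + 6568) = √((112 - 1*(-29)) + 6568) = √((112 + 29) + 6568) = √(141 + 6568) = √6709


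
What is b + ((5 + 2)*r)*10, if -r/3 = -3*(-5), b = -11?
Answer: -3161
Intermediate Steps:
r = -45 (r = -(-9)*(-5) = -3*15 = -45)
b + ((5 + 2)*r)*10 = -11 + ((5 + 2)*(-45))*10 = -11 + (7*(-45))*10 = -11 - 315*10 = -11 - 3150 = -3161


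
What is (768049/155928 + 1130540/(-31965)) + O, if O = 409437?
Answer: 45346220772409/110760856 ≈ 4.0941e+5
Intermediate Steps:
(768049/155928 + 1130540/(-31965)) + O = (768049/155928 + 1130540/(-31965)) + 409437 = (768049*(1/155928) + 1130540*(-1/31965)) + 409437 = (768049/155928 - 226108/6393) + 409437 = -3371825663/110760856 + 409437 = 45346220772409/110760856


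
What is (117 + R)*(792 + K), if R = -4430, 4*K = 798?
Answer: -8552679/2 ≈ -4.2763e+6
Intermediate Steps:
K = 399/2 (K = (¼)*798 = 399/2 ≈ 199.50)
(117 + R)*(792 + K) = (117 - 4430)*(792 + 399/2) = -4313*1983/2 = -8552679/2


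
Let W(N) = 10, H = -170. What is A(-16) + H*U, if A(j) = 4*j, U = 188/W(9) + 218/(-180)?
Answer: -27487/9 ≈ -3054.1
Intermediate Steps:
U = 1583/90 (U = 188/10 + 218/(-180) = 188*(⅒) + 218*(-1/180) = 94/5 - 109/90 = 1583/90 ≈ 17.589)
A(-16) + H*U = 4*(-16) - 170*1583/90 = -64 - 26911/9 = -27487/9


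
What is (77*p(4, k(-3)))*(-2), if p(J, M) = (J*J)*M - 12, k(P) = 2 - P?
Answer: -10472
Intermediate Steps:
p(J, M) = -12 + M*J² (p(J, M) = J²*M - 12 = M*J² - 12 = -12 + M*J²)
(77*p(4, k(-3)))*(-2) = (77*(-12 + (2 - 1*(-3))*4²))*(-2) = (77*(-12 + (2 + 3)*16))*(-2) = (77*(-12 + 5*16))*(-2) = (77*(-12 + 80))*(-2) = (77*68)*(-2) = 5236*(-2) = -10472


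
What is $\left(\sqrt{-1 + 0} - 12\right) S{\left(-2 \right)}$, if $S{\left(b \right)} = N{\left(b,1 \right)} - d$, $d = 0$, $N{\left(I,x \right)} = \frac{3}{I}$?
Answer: $18 - \frac{3 i}{2} \approx 18.0 - 1.5 i$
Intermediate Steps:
$S{\left(b \right)} = \frac{3}{b}$ ($S{\left(b \right)} = \frac{3}{b} - 0 = \frac{3}{b} + 0 = \frac{3}{b}$)
$\left(\sqrt{-1 + 0} - 12\right) S{\left(-2 \right)} = \left(\sqrt{-1 + 0} - 12\right) \frac{3}{-2} = \left(\sqrt{-1} - 12\right) 3 \left(- \frac{1}{2}\right) = \left(i - 12\right) \left(- \frac{3}{2}\right) = \left(-12 + i\right) \left(- \frac{3}{2}\right) = 18 - \frac{3 i}{2}$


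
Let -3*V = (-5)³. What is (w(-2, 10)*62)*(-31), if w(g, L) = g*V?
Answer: 480500/3 ≈ 1.6017e+5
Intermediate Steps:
V = 125/3 (V = -⅓*(-5)³ = -⅓*(-125) = 125/3 ≈ 41.667)
w(g, L) = 125*g/3 (w(g, L) = g*(125/3) = 125*g/3)
(w(-2, 10)*62)*(-31) = (((125/3)*(-2))*62)*(-31) = -250/3*62*(-31) = -15500/3*(-31) = 480500/3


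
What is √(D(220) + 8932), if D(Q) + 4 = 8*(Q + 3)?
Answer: 2*√2678 ≈ 103.50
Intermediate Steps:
D(Q) = 20 + 8*Q (D(Q) = -4 + 8*(Q + 3) = -4 + 8*(3 + Q) = -4 + (24 + 8*Q) = 20 + 8*Q)
√(D(220) + 8932) = √((20 + 8*220) + 8932) = √((20 + 1760) + 8932) = √(1780 + 8932) = √10712 = 2*√2678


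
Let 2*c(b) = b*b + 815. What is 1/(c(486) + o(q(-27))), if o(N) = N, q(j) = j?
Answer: 2/236957 ≈ 8.4403e-6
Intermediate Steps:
c(b) = 815/2 + b²/2 (c(b) = (b*b + 815)/2 = (b² + 815)/2 = (815 + b²)/2 = 815/2 + b²/2)
1/(c(486) + o(q(-27))) = 1/((815/2 + (½)*486²) - 27) = 1/((815/2 + (½)*236196) - 27) = 1/((815/2 + 118098) - 27) = 1/(237011/2 - 27) = 1/(236957/2) = 2/236957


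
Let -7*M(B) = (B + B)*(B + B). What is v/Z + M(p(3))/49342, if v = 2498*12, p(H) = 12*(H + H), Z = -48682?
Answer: -2840750124/4203617677 ≈ -0.67579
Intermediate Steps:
p(H) = 24*H (p(H) = 12*(2*H) = 24*H)
v = 29976
M(B) = -4*B²/7 (M(B) = -(B + B)*(B + B)/7 = -2*B*2*B/7 = -4*B²/7)
v/Z + M(p(3))/49342 = 29976/(-48682) - 4*(24*3)²/7/49342 = 29976*(-1/48682) - 4/7*72²*(1/49342) = -14988/24341 - 4/7*5184*(1/49342) = -14988/24341 - 20736/7*1/49342 = -14988/24341 - 10368/172697 = -2840750124/4203617677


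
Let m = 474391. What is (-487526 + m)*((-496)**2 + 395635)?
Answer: -8428085885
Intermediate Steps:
(-487526 + m)*((-496)**2 + 395635) = (-487526 + 474391)*((-496)**2 + 395635) = -13135*(246016 + 395635) = -13135*641651 = -8428085885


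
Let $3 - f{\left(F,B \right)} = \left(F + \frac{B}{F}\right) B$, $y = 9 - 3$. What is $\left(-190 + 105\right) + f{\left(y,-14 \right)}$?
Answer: $- \frac{92}{3} \approx -30.667$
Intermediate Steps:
$y = 6$
$f{\left(F,B \right)} = 3 - B \left(F + \frac{B}{F}\right)$ ($f{\left(F,B \right)} = 3 - \left(F + \frac{B}{F}\right) B = 3 - B \left(F + \frac{B}{F}\right)$)
$\left(-190 + 105\right) + f{\left(y,-14 \right)} = \left(-190 + 105\right) - \left(-3 - 84 + \frac{\left(-14\right)^{2}}{6}\right) = -85 + \left(3 + 84 - 196 \cdot \frac{1}{6}\right) = -85 + \left(3 + 84 - \frac{98}{3}\right) = -85 + \frac{163}{3} = - \frac{92}{3}$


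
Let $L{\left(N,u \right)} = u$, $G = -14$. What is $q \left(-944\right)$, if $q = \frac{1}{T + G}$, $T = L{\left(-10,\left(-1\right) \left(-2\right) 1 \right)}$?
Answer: $\frac{236}{3} \approx 78.667$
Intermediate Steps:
$T = 2$ ($T = \left(-1\right) \left(-2\right) 1 = 2 \cdot 1 = 2$)
$q = - \frac{1}{12}$ ($q = \frac{1}{2 - 14} = \frac{1}{-12} = - \frac{1}{12} \approx -0.083333$)
$q \left(-944\right) = \left(- \frac{1}{12}\right) \left(-944\right) = \frac{236}{3}$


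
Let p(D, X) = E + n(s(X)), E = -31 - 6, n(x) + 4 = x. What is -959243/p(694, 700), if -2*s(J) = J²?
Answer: 959243/245041 ≈ 3.9146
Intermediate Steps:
s(J) = -J²/2
n(x) = -4 + x
E = -37
p(D, X) = -41 - X²/2 (p(D, X) = -37 + (-4 - X²/2) = -41 - X²/2)
-959243/p(694, 700) = -959243/(-41 - ½*700²) = -959243/(-41 - ½*490000) = -959243/(-41 - 245000) = -959243/(-245041) = -959243*(-1/245041) = 959243/245041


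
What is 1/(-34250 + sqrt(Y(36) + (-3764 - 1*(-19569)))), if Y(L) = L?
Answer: -34250/1173046659 - sqrt(15841)/1173046659 ≈ -2.9305e-5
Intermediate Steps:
1/(-34250 + sqrt(Y(36) + (-3764 - 1*(-19569)))) = 1/(-34250 + sqrt(36 + (-3764 - 1*(-19569)))) = 1/(-34250 + sqrt(36 + (-3764 + 19569))) = 1/(-34250 + sqrt(36 + 15805)) = 1/(-34250 + sqrt(15841))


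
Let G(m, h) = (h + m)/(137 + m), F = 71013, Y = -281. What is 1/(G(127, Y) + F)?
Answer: 12/852149 ≈ 1.4082e-5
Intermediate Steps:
G(m, h) = (h + m)/(137 + m)
1/(G(127, Y) + F) = 1/((-281 + 127)/(137 + 127) + 71013) = 1/(-154/264 + 71013) = 1/((1/264)*(-154) + 71013) = 1/(-7/12 + 71013) = 1/(852149/12) = 12/852149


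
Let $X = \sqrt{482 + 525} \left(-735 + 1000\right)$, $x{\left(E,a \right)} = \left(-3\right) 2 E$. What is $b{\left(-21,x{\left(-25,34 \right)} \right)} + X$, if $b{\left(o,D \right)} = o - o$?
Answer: $265 \sqrt{1007} \approx 8409.3$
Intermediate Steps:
$x{\left(E,a \right)} = - 6 E$
$b{\left(o,D \right)} = 0$
$X = 265 \sqrt{1007}$ ($X = \sqrt{1007} \cdot 265 = 265 \sqrt{1007} \approx 8409.3$)
$b{\left(-21,x{\left(-25,34 \right)} \right)} + X = 0 + 265 \sqrt{1007} = 265 \sqrt{1007}$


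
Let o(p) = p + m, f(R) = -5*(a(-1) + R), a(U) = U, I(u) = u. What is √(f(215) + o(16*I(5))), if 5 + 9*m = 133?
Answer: I*√8782/3 ≈ 31.237*I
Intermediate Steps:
m = 128/9 (m = -5/9 + (⅑)*133 = -5/9 + 133/9 = 128/9 ≈ 14.222)
f(R) = 5 - 5*R (f(R) = -5*(-1 + R) = 5 - 5*R)
o(p) = 128/9 + p (o(p) = p + 128/9 = 128/9 + p)
√(f(215) + o(16*I(5))) = √((5 - 5*215) + (128/9 + 16*5)) = √((5 - 1075) + (128/9 + 80)) = √(-1070 + 848/9) = √(-8782/9) = I*√8782/3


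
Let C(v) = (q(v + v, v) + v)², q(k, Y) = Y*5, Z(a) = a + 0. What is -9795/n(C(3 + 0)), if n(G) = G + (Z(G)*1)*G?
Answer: -653/7020 ≈ -0.093020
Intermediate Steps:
Z(a) = a
q(k, Y) = 5*Y
C(v) = 36*v² (C(v) = (5*v + v)² = (6*v)² = 36*v²)
n(G) = G + G² (n(G) = G + (G*1)*G = G + G*G = G + G²)
-9795/n(C(3 + 0)) = -9795*1/(36*(1 + 36*(3 + 0)²)*(3 + 0)²) = -9795*1/(324*(1 + 36*3²)) = -9795*1/(324*(1 + 36*9)) = -9795*1/(324*(1 + 324)) = -9795/(324*325) = -9795/105300 = -9795*1/105300 = -653/7020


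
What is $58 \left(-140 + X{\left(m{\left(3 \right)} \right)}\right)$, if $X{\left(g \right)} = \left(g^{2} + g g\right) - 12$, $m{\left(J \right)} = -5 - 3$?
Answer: $-1392$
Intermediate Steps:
$m{\left(J \right)} = -8$ ($m{\left(J \right)} = -5 - 3 = -8$)
$X{\left(g \right)} = -12 + 2 g^{2}$ ($X{\left(g \right)} = \left(g^{2} + g^{2}\right) - 12 = 2 g^{2} - 12 = -12 + 2 g^{2}$)
$58 \left(-140 + X{\left(m{\left(3 \right)} \right)}\right) = 58 \left(-140 - \left(12 - 2 \left(-8\right)^{2}\right)\right) = 58 \left(-140 + \left(-12 + 2 \cdot 64\right)\right) = 58 \left(-140 + \left(-12 + 128\right)\right) = 58 \left(-140 + 116\right) = 58 \left(-24\right) = -1392$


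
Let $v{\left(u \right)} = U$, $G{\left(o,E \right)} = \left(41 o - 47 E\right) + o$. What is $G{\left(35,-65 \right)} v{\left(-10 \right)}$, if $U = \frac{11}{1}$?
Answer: $49775$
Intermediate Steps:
$U = 11$ ($U = 11 \cdot 1 = 11$)
$G{\left(o,E \right)} = - 47 E + 42 o$ ($G{\left(o,E \right)} = \left(- 47 E + 41 o\right) + o = - 47 E + 42 o$)
$v{\left(u \right)} = 11$
$G{\left(35,-65 \right)} v{\left(-10 \right)} = \left(\left(-47\right) \left(-65\right) + 42 \cdot 35\right) 11 = \left(3055 + 1470\right) 11 = 4525 \cdot 11 = 49775$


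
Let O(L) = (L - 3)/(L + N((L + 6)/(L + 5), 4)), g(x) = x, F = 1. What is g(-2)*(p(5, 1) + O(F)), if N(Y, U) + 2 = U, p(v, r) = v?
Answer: -26/3 ≈ -8.6667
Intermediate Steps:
N(Y, U) = -2 + U
O(L) = (-3 + L)/(2 + L) (O(L) = (L - 3)/(L + (-2 + 4)) = (-3 + L)/(L + 2) = (-3 + L)/(2 + L))
g(-2)*(p(5, 1) + O(F)) = -2*(5 + (-3 + 1)/(2 + 1)) = -2*(5 - 2/3) = -2*13/3 = -26/3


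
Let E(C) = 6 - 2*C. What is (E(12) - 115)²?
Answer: 17689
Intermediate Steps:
(E(12) - 115)² = ((6 - 2*12) - 115)² = ((6 - 24) - 115)² = (-18 - 115)² = (-133)² = 17689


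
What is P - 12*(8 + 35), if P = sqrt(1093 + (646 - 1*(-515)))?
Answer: -516 + 7*sqrt(46) ≈ -468.52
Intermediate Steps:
P = 7*sqrt(46) (P = sqrt(1093 + (646 + 515)) = sqrt(1093 + 1161) = sqrt(2254) = 7*sqrt(46) ≈ 47.476)
P - 12*(8 + 35) = 7*sqrt(46) - 12*(8 + 35) = 7*sqrt(46) - 12*43 = 7*sqrt(46) - 1*516 = 7*sqrt(46) - 516 = -516 + 7*sqrt(46)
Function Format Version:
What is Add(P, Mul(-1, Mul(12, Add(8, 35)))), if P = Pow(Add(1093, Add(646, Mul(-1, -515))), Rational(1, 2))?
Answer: Add(-516, Mul(7, Pow(46, Rational(1, 2)))) ≈ -468.52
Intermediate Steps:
P = Mul(7, Pow(46, Rational(1, 2))) (P = Pow(Add(1093, Add(646, 515)), Rational(1, 2)) = Pow(Add(1093, 1161), Rational(1, 2)) = Pow(2254, Rational(1, 2)) = Mul(7, Pow(46, Rational(1, 2))) ≈ 47.476)
Add(P, Mul(-1, Mul(12, Add(8, 35)))) = Add(Mul(7, Pow(46, Rational(1, 2))), Mul(-1, Mul(12, Add(8, 35)))) = Add(Mul(7, Pow(46, Rational(1, 2))), Mul(-1, Mul(12, 43))) = Add(Mul(7, Pow(46, Rational(1, 2))), Mul(-1, 516)) = Add(Mul(7, Pow(46, Rational(1, 2))), -516) = Add(-516, Mul(7, Pow(46, Rational(1, 2))))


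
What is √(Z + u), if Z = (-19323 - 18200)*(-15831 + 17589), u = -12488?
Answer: I*√65977922 ≈ 8122.7*I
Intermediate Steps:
Z = -65965434 (Z = -37523*1758 = -65965434)
√(Z + u) = √(-65965434 - 12488) = √(-65977922) = I*√65977922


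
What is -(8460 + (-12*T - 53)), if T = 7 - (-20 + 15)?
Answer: -8263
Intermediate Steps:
T = 12 (T = 7 - 1*(-5) = 7 + 5 = 12)
-(8460 + (-12*T - 53)) = -(8460 + (-12*12 - 53)) = -(8460 + (-144 - 53)) = -(8460 - 197) = -1*8263 = -8263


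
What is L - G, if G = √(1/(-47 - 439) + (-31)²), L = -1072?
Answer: -1072 - √2802270/54 ≈ -1103.0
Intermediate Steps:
G = √2802270/54 (G = √(1/(-486) + 961) = √(-1/486 + 961) = √(467045/486) = √2802270/54 ≈ 31.000)
L - G = -1072 - √2802270/54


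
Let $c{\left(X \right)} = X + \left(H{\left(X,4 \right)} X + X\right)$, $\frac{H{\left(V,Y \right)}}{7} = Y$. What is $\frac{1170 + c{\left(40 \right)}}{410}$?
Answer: $\frac{237}{41} \approx 5.7805$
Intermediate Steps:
$H{\left(V,Y \right)} = 7 Y$
$c{\left(X \right)} = 30 X$ ($c{\left(X \right)} = X + \left(7 \cdot 4 X + X\right) = X + \left(28 X + X\right) = X + 29 X = 30 X$)
$\frac{1170 + c{\left(40 \right)}}{410} = \frac{1170 + 30 \cdot 40}{410} = \left(1170 + 1200\right) \frac{1}{410} = 2370 \cdot \frac{1}{410} = \frac{237}{41}$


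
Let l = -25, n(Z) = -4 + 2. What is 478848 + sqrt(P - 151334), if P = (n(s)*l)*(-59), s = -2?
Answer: 478848 + 2*I*sqrt(38571) ≈ 4.7885e+5 + 392.79*I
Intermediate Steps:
n(Z) = -2
P = -2950 (P = -2*(-25)*(-59) = 50*(-59) = -2950)
478848 + sqrt(P - 151334) = 478848 + sqrt(-2950 - 151334) = 478848 + sqrt(-154284) = 478848 + 2*I*sqrt(38571)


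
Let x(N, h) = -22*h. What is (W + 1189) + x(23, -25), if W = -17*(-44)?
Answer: 2487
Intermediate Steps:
W = 748
(W + 1189) + x(23, -25) = (748 + 1189) - 22*(-25) = 1937 + 550 = 2487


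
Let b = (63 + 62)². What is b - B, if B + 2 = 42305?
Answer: -26678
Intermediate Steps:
B = 42303 (B = -2 + 42305 = 42303)
b = 15625 (b = 125² = 15625)
b - B = 15625 - 1*42303 = 15625 - 42303 = -26678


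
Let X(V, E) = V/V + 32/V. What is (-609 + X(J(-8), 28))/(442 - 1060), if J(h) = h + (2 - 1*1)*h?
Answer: 305/309 ≈ 0.98705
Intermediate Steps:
J(h) = 2*h (J(h) = h + (2 - 1)*h = h + 1*h = h + h = 2*h)
X(V, E) = 1 + 32/V
(-609 + X(J(-8), 28))/(442 - 1060) = (-609 + (32 + 2*(-8))/((2*(-8))))/(442 - 1060) = (-609 + (32 - 16)/(-16))/(-618) = (-609 - 1/16*16)*(-1/618) = (-609 - 1)*(-1/618) = -610*(-1/618) = 305/309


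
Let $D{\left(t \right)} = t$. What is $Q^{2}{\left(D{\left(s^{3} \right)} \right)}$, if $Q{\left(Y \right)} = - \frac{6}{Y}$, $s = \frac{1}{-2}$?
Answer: $2304$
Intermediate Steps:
$s = - \frac{1}{2} \approx -0.5$
$Q^{2}{\left(D{\left(s^{3} \right)} \right)} = \left(- \frac{6}{\left(- \frac{1}{2}\right)^{3}}\right)^{2} = \left(- \frac{6}{- \frac{1}{8}}\right)^{2} = \left(\left(-6\right) \left(-8\right)\right)^{2} = 48^{2} = 2304$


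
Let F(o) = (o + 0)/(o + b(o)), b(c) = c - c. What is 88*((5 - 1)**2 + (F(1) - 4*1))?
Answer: 1144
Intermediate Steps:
b(c) = 0
F(o) = 1 (F(o) = (o + 0)/(o + 0) = o/o = 1)
88*((5 - 1)**2 + (F(1) - 4*1)) = 88*((5 - 1)**2 + (1 - 4*1)) = 88*(4**2 + (1 - 4)) = 88*(16 - 3) = 88*13 = 1144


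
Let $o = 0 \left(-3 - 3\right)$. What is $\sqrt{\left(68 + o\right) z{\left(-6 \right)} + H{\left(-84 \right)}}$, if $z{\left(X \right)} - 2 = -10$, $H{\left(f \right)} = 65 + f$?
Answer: $i \sqrt{563} \approx 23.728 i$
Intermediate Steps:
$z{\left(X \right)} = -8$ ($z{\left(X \right)} = 2 - 10 = -8$)
$o = 0$ ($o = 0 \left(-6\right) = 0$)
$\sqrt{\left(68 + o\right) z{\left(-6 \right)} + H{\left(-84 \right)}} = \sqrt{\left(68 + 0\right) \left(-8\right) + \left(65 - 84\right)} = \sqrt{68 \left(-8\right) - 19} = \sqrt{-544 - 19} = \sqrt{-563} = i \sqrt{563}$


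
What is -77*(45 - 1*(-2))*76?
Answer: -275044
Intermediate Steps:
-77*(45 - 1*(-2))*76 = -77*(45 + 2)*76 = -77*47*76 = -3619*76 = -275044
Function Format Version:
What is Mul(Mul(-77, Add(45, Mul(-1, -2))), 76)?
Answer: -275044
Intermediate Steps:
Mul(Mul(-77, Add(45, Mul(-1, -2))), 76) = Mul(Mul(-77, Add(45, 2)), 76) = Mul(Mul(-77, 47), 76) = Mul(-3619, 76) = -275044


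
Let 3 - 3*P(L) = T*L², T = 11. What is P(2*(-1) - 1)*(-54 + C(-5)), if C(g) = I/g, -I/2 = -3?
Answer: 8832/5 ≈ 1766.4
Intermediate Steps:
I = 6 (I = -2*(-3) = 6)
C(g) = 6/g
P(L) = 1 - 11*L²/3
P(2*(-1) - 1)*(-54 + C(-5)) = (1 - 11*(2*(-1) - 1)²/3)*(-54 + 6/(-5)) = (1 - 11*(-2 - 1)²/3)*(-54 + 6*(-⅕)) = (1 - 11/3*(-3)²)*(-54 - 6/5) = (1 - 11/3*9)*(-276/5) = (1 - 33)*(-276/5) = -32*(-276/5) = 8832/5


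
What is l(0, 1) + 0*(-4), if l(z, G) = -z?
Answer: 0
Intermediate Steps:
l(0, 1) + 0*(-4) = -1*0 + 0*(-4) = 0 + 0 = 0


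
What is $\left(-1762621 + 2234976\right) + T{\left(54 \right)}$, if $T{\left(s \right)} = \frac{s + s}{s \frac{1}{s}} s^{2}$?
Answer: $787283$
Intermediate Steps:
$T{\left(s \right)} = 2 s^{3}$ ($T{\left(s \right)} = \frac{2 s}{1} s^{2} = 2 s 1 s^{2} = 2 s s^{2} = 2 s^{3}$)
$\left(-1762621 + 2234976\right) + T{\left(54 \right)} = \left(-1762621 + 2234976\right) + 2 \cdot 54^{3} = 472355 + 2 \cdot 157464 = 472355 + 314928 = 787283$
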